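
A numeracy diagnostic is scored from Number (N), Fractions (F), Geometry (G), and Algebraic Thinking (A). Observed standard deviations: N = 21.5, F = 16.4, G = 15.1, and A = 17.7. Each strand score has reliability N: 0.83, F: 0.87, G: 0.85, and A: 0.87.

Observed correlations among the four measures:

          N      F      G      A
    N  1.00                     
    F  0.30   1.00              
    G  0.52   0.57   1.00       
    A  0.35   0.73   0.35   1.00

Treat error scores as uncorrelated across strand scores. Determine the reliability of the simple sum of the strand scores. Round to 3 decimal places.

Var(N+F+G+A) = 21.5² + 16.4² + 15.1² + 17.7² + 2·[21.5·16.4·0.30 + 21.5·15.1·0.52 + 21.5·17.7·0.35 + 16.4·15.1·0.57 + 16.4·17.7·0.73 + 15.1·17.7·0.35] = 1272.51 + 1708.79 = 2981.3.
Because errors are independent across components, Cov(Tᵢ,Tⱼ) = Cov(Xᵢ,Xⱼ); the off-diagonal part of the true-score variance is the same as above.
True-score variance = [21.5²·0.83 + 16.4²·0.87 + 15.1²·0.85 + 17.7²·0.87] + 1708.79 = 1084.03 + 1708.79 = 2792.82.
Reliability = 2792.82 / 2981.3 = 0.937.

0.937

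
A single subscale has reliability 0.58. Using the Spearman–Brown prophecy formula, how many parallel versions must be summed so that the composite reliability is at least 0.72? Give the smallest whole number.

2

k ≥ ρ*(1−ρ₁)/(ρ₁(1−ρ*)) = 0.72·0.42 / (0.58·0.28) = 1.862.
Smallest integer k = 2.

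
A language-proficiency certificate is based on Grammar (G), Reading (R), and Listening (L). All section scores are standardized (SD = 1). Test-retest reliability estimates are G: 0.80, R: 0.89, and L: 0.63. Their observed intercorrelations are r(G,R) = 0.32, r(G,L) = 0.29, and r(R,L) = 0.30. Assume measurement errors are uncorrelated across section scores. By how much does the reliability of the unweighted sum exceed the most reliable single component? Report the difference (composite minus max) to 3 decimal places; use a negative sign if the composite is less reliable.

Var(sum) = 3 + 1.82 = 4.82; true-score variance = 2.32 + 1.82 = 4.14; composite reliability = 0.8589.
Max component reliability = 0.8900.
Difference = 0.8589 − 0.8900 = -0.031.

-0.031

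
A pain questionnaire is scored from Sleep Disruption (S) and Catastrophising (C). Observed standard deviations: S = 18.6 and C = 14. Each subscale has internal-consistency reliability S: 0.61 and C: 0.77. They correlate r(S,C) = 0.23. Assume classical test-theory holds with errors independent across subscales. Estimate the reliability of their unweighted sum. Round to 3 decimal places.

Var(S+C) = 18.6² + 14² + 2·[18.6·14·0.23] = 541.96 + 119.784 = 661.744.
Because errors are independent across components, Cov(Tᵢ,Tⱼ) = Cov(Xᵢ,Xⱼ); the off-diagonal part of the true-score variance is the same as above.
True-score variance = [18.6²·0.61 + 14²·0.77] + 119.784 = 361.956 + 119.784 = 481.74.
Reliability = 481.74 / 661.744 = 0.728.

0.728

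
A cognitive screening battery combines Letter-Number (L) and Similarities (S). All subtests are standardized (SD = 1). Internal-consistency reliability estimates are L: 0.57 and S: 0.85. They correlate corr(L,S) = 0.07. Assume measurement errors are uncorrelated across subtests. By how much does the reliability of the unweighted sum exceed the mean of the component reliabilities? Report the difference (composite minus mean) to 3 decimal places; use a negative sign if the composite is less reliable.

Var(sum) = 2 + 0.14 = 2.14; true-score variance = 1.42 + 0.14 = 1.56; composite reliability = 0.7290.
Mean component reliability = 0.7100.
Difference = 0.7290 − 0.7100 = 0.019.

0.019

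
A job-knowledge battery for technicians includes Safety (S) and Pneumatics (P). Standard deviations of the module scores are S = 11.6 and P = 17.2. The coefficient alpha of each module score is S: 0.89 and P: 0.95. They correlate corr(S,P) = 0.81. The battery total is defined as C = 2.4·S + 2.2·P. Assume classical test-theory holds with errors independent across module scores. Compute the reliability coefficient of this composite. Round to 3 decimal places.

0.960

Var(C) = 2.4²·11.6² + 2.2²·17.2² + 2·[5.28·11.6·17.2·0.81] = 2206.93 + 1706.61 = 3913.55.
With uncorrelated errors the cross-covariances are all true-score covariance, so they carry over unchanged; only the diagonal terms shrink to ρᵢσᵢ².
True-score variance = [2.4²·11.6²·0.89 + 2.2²·17.2²·0.95] + 1706.61 = 2050.08 + 1706.61 = 3756.69.
Reliability = 3756.69 / 3913.55 = 0.960.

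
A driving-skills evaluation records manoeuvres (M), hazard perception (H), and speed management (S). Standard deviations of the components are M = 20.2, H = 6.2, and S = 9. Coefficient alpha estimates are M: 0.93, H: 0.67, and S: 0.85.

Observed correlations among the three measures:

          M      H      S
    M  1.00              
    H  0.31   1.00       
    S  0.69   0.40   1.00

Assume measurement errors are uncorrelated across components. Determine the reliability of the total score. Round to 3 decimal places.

Var(M+H+S) = 20.2² + 6.2² + 9² + 2·[20.2·6.2·0.31 + 20.2·9·0.69 + 6.2·9·0.40] = 527.48 + 373.173 = 900.653.
Under uncorrelated errors the observed covariances equal the true-score covariances, so only the own-variance terms attenuate.
True-score variance = [20.2²·0.93 + 6.2²·0.67 + 9²·0.85] + 373.173 = 474.082 + 373.173 = 847.255.
Reliability = 847.255 / 900.653 = 0.941.

0.941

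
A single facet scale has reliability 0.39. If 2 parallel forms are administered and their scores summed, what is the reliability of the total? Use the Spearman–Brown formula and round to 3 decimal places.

ρ_k = kρ / (1 + (k−1)ρ) = 2·0.39 / (1 + 1·0.39) = 0.780 / 1.390 = 0.561.

0.561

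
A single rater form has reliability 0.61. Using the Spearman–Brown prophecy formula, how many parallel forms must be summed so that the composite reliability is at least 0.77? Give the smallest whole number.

k ≥ ρ*(1−ρ₁)/(ρ₁(1−ρ*)) = 0.77·0.39 / (0.61·0.23) = 2.140.
Smallest integer k = 3.

3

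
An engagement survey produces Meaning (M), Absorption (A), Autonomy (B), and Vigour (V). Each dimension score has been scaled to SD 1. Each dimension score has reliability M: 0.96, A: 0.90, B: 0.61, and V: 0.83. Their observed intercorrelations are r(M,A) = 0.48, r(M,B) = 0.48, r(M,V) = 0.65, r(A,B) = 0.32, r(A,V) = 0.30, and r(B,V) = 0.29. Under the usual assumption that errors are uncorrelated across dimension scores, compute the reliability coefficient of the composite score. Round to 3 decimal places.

Var(M+A+B+V) = 4 + 2·[0.48 + 0.48 + 0.65 + 0.32 + 0.30 + 0.29] = 4 + 5.04 = 9.04.
Under uncorrelated errors the observed covariances equal the true-score covariances, so only the own-variance terms attenuate.
True-score variance = [0.96 + 0.90 + 0.61 + 0.83] + 5.04 = 3.3 + 5.04 = 8.34.
Reliability = 8.34 / 9.04 = 0.923.

0.923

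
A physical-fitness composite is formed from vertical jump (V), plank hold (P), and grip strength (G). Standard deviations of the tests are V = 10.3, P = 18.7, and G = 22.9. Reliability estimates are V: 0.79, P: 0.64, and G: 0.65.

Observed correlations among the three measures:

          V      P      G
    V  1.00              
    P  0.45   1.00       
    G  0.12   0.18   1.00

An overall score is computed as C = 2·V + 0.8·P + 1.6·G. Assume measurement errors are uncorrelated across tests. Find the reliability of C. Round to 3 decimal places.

Var(C) = 2²·10.3² + 0.8²·18.7² + 1.6²·22.9² + 2·[1.6·10.3·18.7·0.45 + 3.2·10.3·22.9·0.12 + 1.28·18.7·22.9·0.18] = 1990.65 + 655.835 = 2646.49.
Under uncorrelated errors the observed covariances equal the true-score covariances, so only the own-variance terms attenuate.
True-score variance = [2²·10.3²·0.79 + 0.8²·18.7²·0.64 + 1.6²·22.9²·0.65] + 655.835 = 1351.1 + 655.835 = 2006.93.
Reliability = 2006.93 / 2646.49 = 0.758.

0.758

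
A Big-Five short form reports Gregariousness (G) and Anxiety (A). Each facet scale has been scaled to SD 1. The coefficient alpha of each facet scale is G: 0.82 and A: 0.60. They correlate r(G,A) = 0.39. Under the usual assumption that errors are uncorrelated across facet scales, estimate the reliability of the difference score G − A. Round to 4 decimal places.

Var(G−A) = 1 + 1 − 2·0.39 = 2 − 0.78 = 1.22.
Under uncorrelated errors the observed covariances equal the true-score covariances, so only the own-variance terms attenuate.
True-score variance = [0.82 + 0.60] − 0.78 = 1.42 − 0.78 = 0.64.
Reliability = 0.64 / 1.22 = 0.5246.

0.5246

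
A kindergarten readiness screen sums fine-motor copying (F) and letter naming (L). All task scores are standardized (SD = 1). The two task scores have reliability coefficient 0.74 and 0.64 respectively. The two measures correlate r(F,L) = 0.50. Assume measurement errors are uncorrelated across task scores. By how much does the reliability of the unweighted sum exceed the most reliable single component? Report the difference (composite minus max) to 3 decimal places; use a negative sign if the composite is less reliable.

0.053

Var(sum) = 2 + 1 = 3; true-score variance = 1.38 + 1 = 2.38; composite reliability = 0.7933.
Max component reliability = 0.7400.
Difference = 0.7933 − 0.7400 = 0.053.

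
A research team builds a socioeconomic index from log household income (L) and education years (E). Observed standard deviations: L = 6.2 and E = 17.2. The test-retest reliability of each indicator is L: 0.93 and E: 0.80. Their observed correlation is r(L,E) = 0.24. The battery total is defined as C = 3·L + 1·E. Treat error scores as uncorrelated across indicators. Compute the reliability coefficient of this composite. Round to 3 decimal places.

Var(C) = 3²·6.2² + 17.2² + 2·[3·6.2·17.2·0.24] = 641.8 + 153.562 = 795.362.
Under uncorrelated errors the observed covariances equal the true-score covariances, so only the own-variance terms attenuate.
True-score variance = [3²·6.2²·0.93 + 17.2²·0.80] + 153.562 = 558.415 + 153.562 = 711.976.
Reliability = 711.976 / 795.362 = 0.895.

0.895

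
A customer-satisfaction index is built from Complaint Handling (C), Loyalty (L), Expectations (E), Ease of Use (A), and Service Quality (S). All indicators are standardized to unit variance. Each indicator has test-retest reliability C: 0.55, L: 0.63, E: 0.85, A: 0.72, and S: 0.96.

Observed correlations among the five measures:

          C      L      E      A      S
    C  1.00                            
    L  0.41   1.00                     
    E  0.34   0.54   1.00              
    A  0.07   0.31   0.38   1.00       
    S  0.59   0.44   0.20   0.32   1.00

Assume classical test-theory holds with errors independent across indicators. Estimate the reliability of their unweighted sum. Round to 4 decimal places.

0.8943

Var(C+L+E+A+S) = 5 + 2·[0.41 + 0.34 + 0.07 + 0.59 + 0.54 + 0.31 + 0.44 + 0.38 + 0.20 + 0.32] = 5 + 7.2 = 12.2.
With uncorrelated errors the cross-covariances are all true-score covariance, so they carry over unchanged; only the diagonal terms shrink to ρᵢσᵢ².
True-score variance = [0.55 + 0.63 + 0.85 + 0.72 + 0.96] + 7.2 = 3.71 + 7.2 = 10.91.
Reliability = 10.91 / 12.2 = 0.8943.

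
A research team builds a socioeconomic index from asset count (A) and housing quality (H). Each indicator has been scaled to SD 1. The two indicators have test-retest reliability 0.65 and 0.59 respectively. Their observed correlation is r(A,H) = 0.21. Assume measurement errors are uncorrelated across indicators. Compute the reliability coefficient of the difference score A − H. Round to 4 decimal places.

Var(A−H) = 1 + 1 − 2·0.21 = 2 − 0.42 = 1.58.
Under uncorrelated errors the observed covariances equal the true-score covariances, so only the own-variance terms attenuate.
True-score variance = [0.65 + 0.59] − 0.42 = 1.24 − 0.42 = 0.82.
Reliability = 0.82 / 1.58 = 0.5190.

0.5190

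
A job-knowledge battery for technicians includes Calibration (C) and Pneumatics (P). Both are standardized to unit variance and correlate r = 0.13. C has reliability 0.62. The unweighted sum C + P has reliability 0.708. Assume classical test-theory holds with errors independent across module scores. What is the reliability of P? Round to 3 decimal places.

Var(C+P) = 2 + 2·0.13 = 2.260.
True-score variance = ρ_C + ρ_P + 2·0.13, so 0.708 = (0.62 + ρ_P + 0.26) / 2.260.
ρ_P = 0.708·2.260 − 0.62 − 0.26 = 0.720.

0.720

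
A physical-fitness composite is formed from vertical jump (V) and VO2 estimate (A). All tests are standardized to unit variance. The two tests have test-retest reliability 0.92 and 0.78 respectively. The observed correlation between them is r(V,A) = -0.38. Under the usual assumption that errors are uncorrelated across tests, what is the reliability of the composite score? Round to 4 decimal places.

0.7581

Var(V+A) = 2 + 2·[(-0.38)] = 2 − 0.76 = 1.24.
With uncorrelated errors the cross-covariances are all true-score covariance, so they carry over unchanged; only the diagonal terms shrink to ρᵢσᵢ².
True-score variance = [0.92 + 0.78] − 0.76 = 1.7 − 0.76 = 0.94.
Reliability = 0.94 / 1.24 = 0.7581.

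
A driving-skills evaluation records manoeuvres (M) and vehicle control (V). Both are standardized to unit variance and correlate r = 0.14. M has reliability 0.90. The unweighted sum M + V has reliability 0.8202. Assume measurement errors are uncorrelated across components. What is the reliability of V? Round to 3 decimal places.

Var(M+V) = 2 + 2·0.14 = 2.280.
True-score variance = ρ_M + ρ_V + 2·0.14, so 0.8202 = (0.90 + ρ_V + 0.28) / 2.280.
ρ_V = 0.8202·2.280 − 0.90 − 0.28 = 0.690.

0.690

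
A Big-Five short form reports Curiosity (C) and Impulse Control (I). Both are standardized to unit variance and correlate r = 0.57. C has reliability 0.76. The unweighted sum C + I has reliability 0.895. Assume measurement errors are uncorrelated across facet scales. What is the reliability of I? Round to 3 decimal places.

Var(C+I) = 2 + 2·0.57 = 3.140.
True-score variance = ρ_C + ρ_I + 2·0.57, so 0.895 = (0.76 + ρ_I + 1.14) / 3.140.
ρ_I = 0.895·3.140 − 0.76 − 1.14 = 0.910.

0.910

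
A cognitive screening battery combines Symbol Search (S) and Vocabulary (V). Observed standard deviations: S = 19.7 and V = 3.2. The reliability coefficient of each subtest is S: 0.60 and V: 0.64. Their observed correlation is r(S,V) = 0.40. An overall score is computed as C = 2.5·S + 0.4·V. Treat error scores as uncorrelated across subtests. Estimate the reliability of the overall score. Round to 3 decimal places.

0.608

Var(C) = 2.5²·19.7² + 0.4²·3.2² + 2·[19.7·3.2·0.40] = 2427.2 + 50.432 = 2477.63.
Under uncorrelated errors the observed covariances equal the true-score covariances, so only the own-variance terms attenuate.
True-score variance = [2.5²·19.7²·0.60 + 0.4²·3.2²·0.64] + 50.432 = 1456.39 + 50.432 = 1506.82.
Reliability = 1506.82 / 2477.63 = 0.608.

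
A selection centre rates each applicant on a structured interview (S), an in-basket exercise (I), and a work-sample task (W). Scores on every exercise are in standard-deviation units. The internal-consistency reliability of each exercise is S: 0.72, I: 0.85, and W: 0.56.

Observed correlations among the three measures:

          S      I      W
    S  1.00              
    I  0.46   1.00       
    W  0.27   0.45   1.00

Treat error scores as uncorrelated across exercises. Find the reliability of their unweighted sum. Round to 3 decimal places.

Var(S+I+W) = 3 + 2·[0.46 + 0.27 + 0.45] = 3 + 2.36 = 5.36.
With uncorrelated errors the cross-covariances are all true-score covariance, so they carry over unchanged; only the diagonal terms shrink to ρᵢσᵢ².
True-score variance = [0.72 + 0.85 + 0.56] + 2.36 = 2.13 + 2.36 = 4.49.
Reliability = 4.49 / 5.36 = 0.838.

0.838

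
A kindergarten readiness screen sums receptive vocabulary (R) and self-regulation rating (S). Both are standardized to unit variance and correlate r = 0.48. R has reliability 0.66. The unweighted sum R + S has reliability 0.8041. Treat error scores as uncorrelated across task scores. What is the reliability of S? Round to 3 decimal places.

0.760

Var(R+S) = 2 + 2·0.48 = 2.960.
True-score variance = ρ_R + ρ_S + 2·0.48, so 0.8041 = (0.66 + ρ_S + 0.96) / 2.960.
ρ_S = 0.8041·2.960 − 0.66 − 0.96 = 0.760.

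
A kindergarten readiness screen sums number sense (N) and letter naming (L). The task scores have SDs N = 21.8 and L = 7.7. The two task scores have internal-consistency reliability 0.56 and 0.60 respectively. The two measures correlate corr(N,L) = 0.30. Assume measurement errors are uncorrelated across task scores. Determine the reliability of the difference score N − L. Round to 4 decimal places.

0.4633

Var(N−L) = 21.8² + 7.7² − 2·21.8·7.7·0.30 = 534.53 − 100.716 = 433.814.
Under uncorrelated errors the observed covariances equal the true-score covariances, so only the own-variance terms attenuate.
True-score variance = [21.8²·0.56 + 7.7²·0.60] − 100.716 = 301.708 − 100.716 = 200.992.
Reliability = 200.992 / 433.814 = 0.4633.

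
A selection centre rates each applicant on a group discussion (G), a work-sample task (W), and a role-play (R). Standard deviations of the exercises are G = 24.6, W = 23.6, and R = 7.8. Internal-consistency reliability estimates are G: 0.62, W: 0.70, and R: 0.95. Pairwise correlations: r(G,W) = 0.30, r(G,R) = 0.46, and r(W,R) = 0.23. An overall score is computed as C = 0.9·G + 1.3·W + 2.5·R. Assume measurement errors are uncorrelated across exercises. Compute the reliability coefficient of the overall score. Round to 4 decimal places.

Var(C) = 0.9²·24.6² + 1.3²·23.6² + 2.5²·7.8² + 2·[1.17·24.6·23.6·0.30 + 2.25·24.6·7.8·0.46 + 3.25·23.6·7.8·0.23] = 1811.69 + 1079.94 = 2891.64.
Under uncorrelated errors the observed covariances equal the true-score covariances, so only the own-variance terms attenuate.
True-score variance = [0.9²·24.6²·0.62 + 1.3²·23.6²·0.70 + 2.5²·7.8²·0.95] + 1079.94 = 1324.03 + 1079.94 = 2403.98.
Reliability = 2403.98 / 2891.64 = 0.8314.

0.8314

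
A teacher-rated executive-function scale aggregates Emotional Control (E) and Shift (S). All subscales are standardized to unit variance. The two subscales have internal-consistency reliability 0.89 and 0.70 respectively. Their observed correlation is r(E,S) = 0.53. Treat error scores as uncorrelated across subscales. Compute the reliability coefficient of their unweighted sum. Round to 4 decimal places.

0.8660

Var(E+S) = 2 + 2·[0.53] = 2 + 1.06 = 3.06.
With uncorrelated errors the cross-covariances are all true-score covariance, so they carry over unchanged; only the diagonal terms shrink to ρᵢσᵢ².
True-score variance = [0.89 + 0.70] + 1.06 = 1.59 + 1.06 = 2.65.
Reliability = 2.65 / 3.06 = 0.8660.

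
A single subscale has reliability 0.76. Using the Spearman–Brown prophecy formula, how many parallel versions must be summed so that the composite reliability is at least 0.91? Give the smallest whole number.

k ≥ ρ*(1−ρ₁)/(ρ₁(1−ρ*)) = 0.91·0.24 / (0.76·0.09) = 3.193.
Smallest integer k = 4.

4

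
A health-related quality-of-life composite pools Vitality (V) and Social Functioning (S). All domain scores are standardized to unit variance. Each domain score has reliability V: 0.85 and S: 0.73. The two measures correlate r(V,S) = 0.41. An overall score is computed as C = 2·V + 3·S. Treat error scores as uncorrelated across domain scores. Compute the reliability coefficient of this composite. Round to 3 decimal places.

Var(C) = 2² + 3² + 2·[6·0.41] = 13 + 4.92 = 17.92.
Because errors are independent across components, Cov(Tᵢ,Tⱼ) = Cov(Xᵢ,Xⱼ); the off-diagonal part of the true-score variance is the same as above.
True-score variance = [2²·0.85 + 3²·0.73] + 4.92 = 9.97 + 4.92 = 14.89.
Reliability = 14.89 / 17.92 = 0.831.

0.831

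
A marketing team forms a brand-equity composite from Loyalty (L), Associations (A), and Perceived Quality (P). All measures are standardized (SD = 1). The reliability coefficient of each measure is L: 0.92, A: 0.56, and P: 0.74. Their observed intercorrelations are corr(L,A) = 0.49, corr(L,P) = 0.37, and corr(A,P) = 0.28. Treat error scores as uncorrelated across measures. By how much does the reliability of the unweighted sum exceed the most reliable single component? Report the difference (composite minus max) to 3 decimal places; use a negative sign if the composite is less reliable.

-0.068

Var(sum) = 3 + 2.28 = 5.28; true-score variance = 2.22 + 2.28 = 4.5; composite reliability = 0.8523.
Max component reliability = 0.9200.
Difference = 0.8523 − 0.9200 = -0.068.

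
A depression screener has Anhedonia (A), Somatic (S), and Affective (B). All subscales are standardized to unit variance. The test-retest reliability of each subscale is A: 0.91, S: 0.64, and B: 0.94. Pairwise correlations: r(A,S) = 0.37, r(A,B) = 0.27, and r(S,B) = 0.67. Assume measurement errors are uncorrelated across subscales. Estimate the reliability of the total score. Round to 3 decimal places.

0.909

Var(A+S+B) = 3 + 2·[0.37 + 0.27 + 0.67] = 3 + 2.62 = 5.62.
Because errors are independent across components, Cov(Tᵢ,Tⱼ) = Cov(Xᵢ,Xⱼ); the off-diagonal part of the true-score variance is the same as above.
True-score variance = [0.91 + 0.64 + 0.94] + 2.62 = 2.49 + 2.62 = 5.11.
Reliability = 5.11 / 5.62 = 0.909.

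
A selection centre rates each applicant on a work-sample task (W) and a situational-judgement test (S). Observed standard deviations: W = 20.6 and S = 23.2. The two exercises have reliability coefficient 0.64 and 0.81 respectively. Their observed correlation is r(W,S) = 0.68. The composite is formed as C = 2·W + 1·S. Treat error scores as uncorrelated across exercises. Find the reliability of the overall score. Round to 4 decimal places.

0.7982

Var(C) = 2²·20.6² + 23.2² + 2·[2·20.6·23.2·0.68] = 2235.68 + 1299.94 = 3535.62.
Under uncorrelated errors the observed covariances equal the true-score covariances, so only the own-variance terms attenuate.
True-score variance = [2²·20.6²·0.64 + 23.2²·0.81] + 1299.94 = 1522.34 + 1299.94 = 2822.28.
Reliability = 2822.28 / 3535.62 = 0.7982.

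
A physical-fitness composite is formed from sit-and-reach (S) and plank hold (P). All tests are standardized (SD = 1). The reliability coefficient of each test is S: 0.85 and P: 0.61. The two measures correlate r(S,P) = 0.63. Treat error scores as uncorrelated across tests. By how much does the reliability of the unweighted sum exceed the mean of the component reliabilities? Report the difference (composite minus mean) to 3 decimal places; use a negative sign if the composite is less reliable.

0.104

Var(sum) = 2 + 1.26 = 3.26; true-score variance = 1.46 + 1.26 = 2.72; composite reliability = 0.8344.
Mean component reliability = 0.7300.
Difference = 0.8344 − 0.7300 = 0.104.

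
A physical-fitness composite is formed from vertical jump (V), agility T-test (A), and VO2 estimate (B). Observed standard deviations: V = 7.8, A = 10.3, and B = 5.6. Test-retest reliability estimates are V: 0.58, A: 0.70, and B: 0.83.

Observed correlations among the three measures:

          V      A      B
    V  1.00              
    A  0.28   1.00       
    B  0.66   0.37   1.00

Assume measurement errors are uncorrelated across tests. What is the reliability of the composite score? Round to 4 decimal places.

Var(V+A+B) = 7.8² + 10.3² + 5.6² + 2·[7.8·10.3·0.28 + 7.8·5.6·0.66 + 10.3·5.6·0.37] = 198.29 + 145.331 = 343.621.
Because errors are independent across components, Cov(Tᵢ,Tⱼ) = Cov(Xᵢ,Xⱼ); the off-diagonal part of the true-score variance is the same as above.
True-score variance = [7.8²·0.58 + 10.3²·0.70 + 5.6²·0.83] + 145.331 = 135.579 + 145.331 = 280.91.
Reliability = 280.91 / 343.621 = 0.8175.

0.8175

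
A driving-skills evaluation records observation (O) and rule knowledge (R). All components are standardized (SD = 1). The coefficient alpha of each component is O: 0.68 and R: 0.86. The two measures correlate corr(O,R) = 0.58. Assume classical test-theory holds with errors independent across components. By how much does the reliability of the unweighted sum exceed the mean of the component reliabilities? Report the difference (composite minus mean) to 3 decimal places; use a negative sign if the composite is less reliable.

0.084

Var(sum) = 2 + 1.16 = 3.16; true-score variance = 1.54 + 1.16 = 2.7; composite reliability = 0.8544.
Mean component reliability = 0.7700.
Difference = 0.8544 − 0.7700 = 0.084.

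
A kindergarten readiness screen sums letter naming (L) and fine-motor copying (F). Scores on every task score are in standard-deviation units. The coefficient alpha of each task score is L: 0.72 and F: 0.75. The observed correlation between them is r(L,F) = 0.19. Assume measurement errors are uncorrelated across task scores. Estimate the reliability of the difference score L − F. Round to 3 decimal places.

Var(L−F) = 1 + 1 − 2·0.19 = 2 − 0.38 = 1.62.
With uncorrelated errors the cross-covariances are all true-score covariance, so they carry over unchanged; only the diagonal terms shrink to ρᵢσᵢ².
True-score variance = [0.72 + 0.75] − 0.38 = 1.47 − 0.38 = 1.09.
Reliability = 1.09 / 1.62 = 0.673.

0.673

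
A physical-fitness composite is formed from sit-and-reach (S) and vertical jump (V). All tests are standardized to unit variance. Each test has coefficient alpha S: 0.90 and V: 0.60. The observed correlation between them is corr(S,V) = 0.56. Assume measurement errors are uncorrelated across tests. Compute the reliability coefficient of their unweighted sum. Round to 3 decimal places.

Var(S+V) = 2 + 2·[0.56] = 2 + 1.12 = 3.12.
Under uncorrelated errors the observed covariances equal the true-score covariances, so only the own-variance terms attenuate.
True-score variance = [0.90 + 0.60] + 1.12 = 1.5 + 1.12 = 2.62.
Reliability = 2.62 / 3.12 = 0.840.

0.840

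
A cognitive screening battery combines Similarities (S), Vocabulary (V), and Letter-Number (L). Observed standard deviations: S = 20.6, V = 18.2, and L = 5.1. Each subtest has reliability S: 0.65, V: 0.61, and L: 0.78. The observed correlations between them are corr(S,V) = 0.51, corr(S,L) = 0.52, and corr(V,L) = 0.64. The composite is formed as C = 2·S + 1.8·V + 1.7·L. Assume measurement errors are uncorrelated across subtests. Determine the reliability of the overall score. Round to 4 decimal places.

0.7924

Var(C) = 2²·20.6² + 1.8²·18.2² + 1.7²·5.1² + 2·[3.6·20.6·18.2·0.51 + 3.4·20.6·5.1·0.52 + 3.06·18.2·5.1·0.64] = 2845.83 + 2111.76 = 4957.58.
Under uncorrelated errors the observed covariances equal the true-score covariances, so only the own-variance terms attenuate.
True-score variance = [2²·20.6²·0.65 + 1.8²·18.2²·0.61 + 1.7²·5.1²·0.78] + 2111.76 = 1816.63 + 2111.76 = 3928.39.
Reliability = 3928.39 / 4957.58 = 0.7924.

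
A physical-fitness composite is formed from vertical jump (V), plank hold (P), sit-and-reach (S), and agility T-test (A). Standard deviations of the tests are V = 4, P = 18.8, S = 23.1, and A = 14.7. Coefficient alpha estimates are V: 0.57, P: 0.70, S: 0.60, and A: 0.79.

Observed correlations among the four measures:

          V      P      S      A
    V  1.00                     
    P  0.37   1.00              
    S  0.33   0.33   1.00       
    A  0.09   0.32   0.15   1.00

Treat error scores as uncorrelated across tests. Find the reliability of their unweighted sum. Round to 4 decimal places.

Var(V+P+S+A) = 4² + 18.8² + 23.1² + 14.7² + 2·[4·18.8·0.37 + 4·23.1·0.33 + 4·14.7·0.09 + 18.8·23.1·0.33 + 18.8·14.7·0.32 + 23.1·14.7·0.15] = 1119.14 + 692.582 = 1811.72.
Under uncorrelated errors the observed covariances equal the true-score covariances, so only the own-variance terms attenuate.
True-score variance = [4²·0.57 + 18.8²·0.70 + 23.1²·0.60 + 14.7²·0.79] + 692.582 = 747.405 + 692.582 = 1439.99.
Reliability = 1439.99 / 1811.72 = 0.7948.

0.7948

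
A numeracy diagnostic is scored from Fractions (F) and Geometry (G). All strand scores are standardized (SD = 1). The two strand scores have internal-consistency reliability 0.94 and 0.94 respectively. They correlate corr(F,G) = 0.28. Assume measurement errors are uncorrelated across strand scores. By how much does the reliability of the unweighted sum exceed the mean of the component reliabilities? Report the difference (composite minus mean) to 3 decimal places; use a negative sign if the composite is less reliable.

0.013

Var(sum) = 2 + 0.56 = 2.56; true-score variance = 1.88 + 0.56 = 2.44; composite reliability = 0.9531.
Mean component reliability = 0.9400.
Difference = 0.9531 − 0.9400 = 0.013.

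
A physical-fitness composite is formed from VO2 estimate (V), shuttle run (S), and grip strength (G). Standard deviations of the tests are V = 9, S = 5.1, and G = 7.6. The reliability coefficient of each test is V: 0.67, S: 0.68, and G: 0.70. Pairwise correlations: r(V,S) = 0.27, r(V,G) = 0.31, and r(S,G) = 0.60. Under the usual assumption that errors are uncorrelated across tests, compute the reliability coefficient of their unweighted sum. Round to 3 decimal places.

Var(V+S+G) = 9² + 5.1² + 7.6² + 2·[9·5.1·0.27 + 9·7.6·0.31 + 5.1·7.6·0.60] = 164.77 + 113.706 = 278.476.
Because errors are independent across components, Cov(Tᵢ,Tⱼ) = Cov(Xᵢ,Xⱼ); the off-diagonal part of the true-score variance is the same as above.
True-score variance = [9²·0.67 + 5.1²·0.68 + 7.6²·0.70] + 113.706 = 112.389 + 113.706 = 226.095.
Reliability = 226.095 / 278.476 = 0.812.

0.812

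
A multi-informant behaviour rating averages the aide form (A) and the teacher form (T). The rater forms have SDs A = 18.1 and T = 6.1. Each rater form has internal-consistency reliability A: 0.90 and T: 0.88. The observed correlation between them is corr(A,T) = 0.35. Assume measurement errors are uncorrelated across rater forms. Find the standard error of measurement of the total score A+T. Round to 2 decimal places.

6.10

Var(total) = 364.82 + 77.287 = 442.107.
True-score variance = 327.594 + 77.287 = 404.881, so reliability = 0.9158.
Error variance = 442.107 − 404.881 = 37.2262; SEM = √37.2262 = 6.10.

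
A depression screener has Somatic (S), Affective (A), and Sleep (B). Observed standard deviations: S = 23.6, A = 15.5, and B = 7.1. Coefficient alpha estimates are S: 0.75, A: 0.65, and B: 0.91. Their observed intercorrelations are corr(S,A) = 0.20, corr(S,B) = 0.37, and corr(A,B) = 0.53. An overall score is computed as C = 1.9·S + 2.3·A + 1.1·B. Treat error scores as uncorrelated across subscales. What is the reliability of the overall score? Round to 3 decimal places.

0.790

Var(C) = 1.9²·23.6² + 2.3²·15.5² + 1.1²·7.1² + 2·[4.37·23.6·15.5·0.20 + 2.09·23.6·7.1·0.37 + 2.53·15.5·7.1·0.53] = 3342.54 + 1193.7 = 4536.24.
Under uncorrelated errors the observed covariances equal the true-score covariances, so only the own-variance terms attenuate.
True-score variance = [1.9²·23.6²·0.75 + 2.3²·15.5²·0.65 + 1.1²·7.1²·0.91] + 1193.7 = 2389.58 + 1193.7 = 3583.27.
Reliability = 3583.27 / 4536.24 = 0.790.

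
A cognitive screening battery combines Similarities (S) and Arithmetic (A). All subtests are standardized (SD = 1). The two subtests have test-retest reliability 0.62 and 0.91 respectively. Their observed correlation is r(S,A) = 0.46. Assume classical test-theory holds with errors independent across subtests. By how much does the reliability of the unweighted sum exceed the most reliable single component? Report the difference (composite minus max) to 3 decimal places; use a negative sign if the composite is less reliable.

-0.071

Var(sum) = 2 + 0.92 = 2.92; true-score variance = 1.53 + 0.92 = 2.45; composite reliability = 0.8390.
Max component reliability = 0.9100.
Difference = 0.8390 − 0.9100 = -0.071.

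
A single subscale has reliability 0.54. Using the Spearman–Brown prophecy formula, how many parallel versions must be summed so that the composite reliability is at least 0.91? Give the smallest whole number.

9

k ≥ ρ*(1−ρ₁)/(ρ₁(1−ρ*)) = 0.91·0.46 / (0.54·0.09) = 8.613.
Smallest integer k = 9.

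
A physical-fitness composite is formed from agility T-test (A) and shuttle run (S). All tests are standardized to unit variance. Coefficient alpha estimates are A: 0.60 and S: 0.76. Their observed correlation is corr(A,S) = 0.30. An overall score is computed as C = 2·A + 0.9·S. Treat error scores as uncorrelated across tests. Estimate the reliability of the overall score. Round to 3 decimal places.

Var(C) = 2² + 0.9² + 2·[1.8·0.30] = 4.81 + 1.08 = 5.89.
Because errors are independent across components, Cov(Tᵢ,Tⱼ) = Cov(Xᵢ,Xⱼ); the off-diagonal part of the true-score variance is the same as above.
True-score variance = [2²·0.60 + 0.9²·0.76] + 1.08 = 3.0156 + 1.08 = 4.0956.
Reliability = 4.0956 / 5.89 = 0.695.

0.695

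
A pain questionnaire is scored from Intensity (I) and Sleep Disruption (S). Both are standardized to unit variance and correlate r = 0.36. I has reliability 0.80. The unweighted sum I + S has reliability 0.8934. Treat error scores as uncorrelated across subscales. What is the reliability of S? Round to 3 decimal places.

Var(I+S) = 2 + 2·0.36 = 2.720.
True-score variance = ρ_I + ρ_S + 2·0.36, so 0.8934 = (0.80 + ρ_S + 0.72) / 2.720.
ρ_S = 0.8934·2.720 − 0.80 − 0.72 = 0.910.

0.910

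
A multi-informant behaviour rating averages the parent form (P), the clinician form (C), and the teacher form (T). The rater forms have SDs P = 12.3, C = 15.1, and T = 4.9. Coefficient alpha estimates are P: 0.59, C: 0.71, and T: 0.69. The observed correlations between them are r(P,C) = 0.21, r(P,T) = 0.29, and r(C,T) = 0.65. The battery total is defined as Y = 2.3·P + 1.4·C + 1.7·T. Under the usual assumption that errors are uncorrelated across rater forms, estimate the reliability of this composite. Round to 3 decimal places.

Var(Y) = 2.3²·12.3² + 1.4²·15.1² + 1.7²·4.9² + 2·[3.22·12.3·15.1·0.21 + 3.91·12.3·4.9·0.29 + 2.38·15.1·4.9·0.65] = 1316.61 + 616.787 = 1933.4.
Because errors are independent across components, Cov(Tᵢ,Tⱼ) = Cov(Xᵢ,Xⱼ); the off-diagonal part of the true-score variance is the same as above.
True-score variance = [2.3²·12.3²·0.59 + 1.4²·15.1²·0.71 + 1.7²·4.9²·0.69] + 616.787 = 837.368 + 616.787 = 1454.15.
Reliability = 1454.15 / 1933.4 = 0.752.

0.752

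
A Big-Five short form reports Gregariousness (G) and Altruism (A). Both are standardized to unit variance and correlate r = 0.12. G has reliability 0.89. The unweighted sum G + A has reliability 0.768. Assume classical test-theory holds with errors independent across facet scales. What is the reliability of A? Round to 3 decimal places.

Var(G+A) = 2 + 2·0.12 = 2.240.
True-score variance = ρ_G + ρ_A + 2·0.12, so 0.768 = (0.89 + ρ_A + 0.24) / 2.240.
ρ_A = 0.768·2.240 − 0.89 − 0.24 = 0.590.

0.590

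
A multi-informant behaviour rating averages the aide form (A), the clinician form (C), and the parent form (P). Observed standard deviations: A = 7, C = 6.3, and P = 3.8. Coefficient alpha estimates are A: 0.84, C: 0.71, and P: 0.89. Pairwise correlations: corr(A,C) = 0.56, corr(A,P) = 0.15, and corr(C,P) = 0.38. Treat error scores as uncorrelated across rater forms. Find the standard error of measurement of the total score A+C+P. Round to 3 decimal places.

Var(total) = 103.13 + 75.5664 = 178.696.
True-score variance = 82.1915 + 75.5664 = 157.758, so reliability = 0.8828.
Error variance = 178.696 − 157.758 = 20.9385; SEM = √20.9385 = 4.576.

4.576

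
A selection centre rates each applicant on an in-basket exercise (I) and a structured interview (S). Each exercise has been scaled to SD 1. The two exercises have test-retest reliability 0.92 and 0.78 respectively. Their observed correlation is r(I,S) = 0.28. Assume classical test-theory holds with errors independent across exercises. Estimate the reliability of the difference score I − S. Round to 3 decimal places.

0.792

Var(I−S) = 1 + 1 − 2·0.28 = 2 − 0.56 = 1.44.
With uncorrelated errors the cross-covariances are all true-score covariance, so they carry over unchanged; only the diagonal terms shrink to ρᵢσᵢ².
True-score variance = [0.92 + 0.78] − 0.56 = 1.7 − 0.56 = 1.14.
Reliability = 1.14 / 1.44 = 0.792.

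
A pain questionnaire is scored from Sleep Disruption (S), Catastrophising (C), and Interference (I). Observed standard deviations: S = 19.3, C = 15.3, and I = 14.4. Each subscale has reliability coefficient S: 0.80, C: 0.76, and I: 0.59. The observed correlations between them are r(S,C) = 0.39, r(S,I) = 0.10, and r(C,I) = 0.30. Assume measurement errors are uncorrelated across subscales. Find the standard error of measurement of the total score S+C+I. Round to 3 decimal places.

14.687

Var(total) = 813.94 + 418.102 = 1232.04.
True-score variance = 598.243 + 418.102 = 1016.35, so reliability = 0.8249.
Error variance = 1232.04 − 1016.35 = 215.697; SEM = √215.697 = 14.687.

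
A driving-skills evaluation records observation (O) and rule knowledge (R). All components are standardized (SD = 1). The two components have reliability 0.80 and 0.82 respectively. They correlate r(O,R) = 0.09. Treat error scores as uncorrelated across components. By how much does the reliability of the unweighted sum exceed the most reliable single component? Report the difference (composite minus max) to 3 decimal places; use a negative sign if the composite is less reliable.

0.006

Var(sum) = 2 + 0.18 = 2.18; true-score variance = 1.62 + 0.18 = 1.8; composite reliability = 0.8257.
Max component reliability = 0.8200.
Difference = 0.8257 − 0.8200 = 0.006.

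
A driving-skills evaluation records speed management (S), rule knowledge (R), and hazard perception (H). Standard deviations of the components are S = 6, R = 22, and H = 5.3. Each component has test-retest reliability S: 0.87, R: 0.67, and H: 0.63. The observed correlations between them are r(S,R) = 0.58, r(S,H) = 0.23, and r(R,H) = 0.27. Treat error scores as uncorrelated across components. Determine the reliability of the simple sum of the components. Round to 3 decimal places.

Var(S+R+H) = 6² + 22² + 5.3² + 2·[6·22·0.58 + 6·5.3·0.23 + 22·5.3·0.27] = 548.09 + 230.712 = 778.802.
With uncorrelated errors the cross-covariances are all true-score covariance, so they carry over unchanged; only the diagonal terms shrink to ρᵢσᵢ².
True-score variance = [6²·0.87 + 22²·0.67 + 5.3²·0.63] + 230.712 = 373.297 + 230.712 = 604.009.
Reliability = 604.009 / 778.802 = 0.776.

0.776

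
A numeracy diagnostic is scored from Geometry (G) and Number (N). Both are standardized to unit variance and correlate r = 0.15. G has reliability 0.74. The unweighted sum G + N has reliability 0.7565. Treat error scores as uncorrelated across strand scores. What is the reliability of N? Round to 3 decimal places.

Var(G+N) = 2 + 2·0.15 = 2.300.
True-score variance = ρ_G + ρ_N + 2·0.15, so 0.7565 = (0.74 + ρ_N + 0.30) / 2.300.
ρ_N = 0.7565·2.300 − 0.74 − 0.30 = 0.700.

0.700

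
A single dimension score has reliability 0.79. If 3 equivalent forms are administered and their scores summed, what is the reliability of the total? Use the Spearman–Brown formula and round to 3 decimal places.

ρ_k = kρ / (1 + (k−1)ρ) = 3·0.79 / (1 + 2·0.79) = 2.370 / 2.580 = 0.919.

0.919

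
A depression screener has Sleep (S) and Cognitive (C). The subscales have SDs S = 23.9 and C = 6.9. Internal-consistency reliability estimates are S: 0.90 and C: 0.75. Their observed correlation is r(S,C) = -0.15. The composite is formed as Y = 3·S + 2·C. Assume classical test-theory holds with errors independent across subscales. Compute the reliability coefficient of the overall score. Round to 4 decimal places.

Var(Y) = 3²·23.9² + 2²·6.9² + 2·[6·23.9·6.9·(-0.15)] = 5331.33 − 296.838 = 5034.49.
Because errors are independent across components, Cov(Tᵢ,Tⱼ) = Cov(Xᵢ,Xⱼ); the off-diagonal part of the true-score variance is the same as above.
True-score variance = [3²·23.9²·0.90 + 2²·6.9²·0.75] − 296.838 = 4769.63 − 296.838 = 4472.79.
Reliability = 4472.79 / 5034.49 = 0.8884.

0.8884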